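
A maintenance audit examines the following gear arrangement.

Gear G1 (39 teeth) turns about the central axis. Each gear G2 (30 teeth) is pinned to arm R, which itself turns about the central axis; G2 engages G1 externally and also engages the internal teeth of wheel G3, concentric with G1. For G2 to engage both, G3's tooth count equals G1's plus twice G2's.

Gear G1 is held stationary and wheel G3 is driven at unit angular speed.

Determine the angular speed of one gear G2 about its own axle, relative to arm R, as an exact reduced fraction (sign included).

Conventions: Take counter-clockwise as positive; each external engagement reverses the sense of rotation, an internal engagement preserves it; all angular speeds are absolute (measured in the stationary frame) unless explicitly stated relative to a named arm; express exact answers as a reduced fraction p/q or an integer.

recognized (axles ride arm R): planetary set, 39/30/99 teeth
ring teeth: 39 + 2·30 = 99
39(ω_sun−ω_arm) = −99(ω_ring−ω_arm),  ω_sun = 0, ω_ring = 1
39(0−ω_arm) = −99(1−ω_arm)  ⇒  138·ω_arm = 99  ⇒  ω_arm = 33/46
sun–planet mesh: 39·(0−33/46) = −30·(ω_p−ω_arm)  ⇒  ω_p−ω_arm = 429/460
exact speed ratio = 429/460

429/460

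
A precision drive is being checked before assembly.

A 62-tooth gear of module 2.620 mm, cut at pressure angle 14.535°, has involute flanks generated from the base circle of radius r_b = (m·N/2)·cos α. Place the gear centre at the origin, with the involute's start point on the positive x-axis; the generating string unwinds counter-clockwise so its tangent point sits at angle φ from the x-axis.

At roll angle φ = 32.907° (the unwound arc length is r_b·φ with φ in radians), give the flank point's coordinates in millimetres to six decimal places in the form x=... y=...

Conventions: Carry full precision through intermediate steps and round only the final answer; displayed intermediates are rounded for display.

x=90.537558 y=4.803057

recognized (one wheel, involute flank): single-mesh tooth geometry, m = 2.620, N = 62
pitch radius r_p = m·N/2 = 2.620·62/2 = 81.220000
base radius r_b = r_p·cos α = 81.220000·cos 14.535° = 78.620514
roll angle φ = 32.907° = 0.57433550 rad
x = r_b·(cos φ + φ·sin φ) = 90.537558
y = r_b·(sin φ − φ·cos φ) = 4.803057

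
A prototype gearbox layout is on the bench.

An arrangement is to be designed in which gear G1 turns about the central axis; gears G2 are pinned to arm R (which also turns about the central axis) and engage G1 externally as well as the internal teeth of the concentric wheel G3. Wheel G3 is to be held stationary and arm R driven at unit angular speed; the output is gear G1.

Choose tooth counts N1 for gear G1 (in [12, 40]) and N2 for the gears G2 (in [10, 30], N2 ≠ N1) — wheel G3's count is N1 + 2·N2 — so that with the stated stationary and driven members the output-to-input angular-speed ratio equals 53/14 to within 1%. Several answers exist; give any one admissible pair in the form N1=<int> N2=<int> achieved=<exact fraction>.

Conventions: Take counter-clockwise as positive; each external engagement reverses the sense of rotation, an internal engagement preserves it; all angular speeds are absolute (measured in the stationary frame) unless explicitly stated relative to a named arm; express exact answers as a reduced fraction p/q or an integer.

N1=28 N2=25 achieved=53/14

design class (target 53/14): planetary set
Willis with ω_ring = 0: ω_sun/ω_arm = (N1+N3)/N1; set equal to 53/14  ⇒  N3/N1 = 53/14 − 1 = 39/14
N3 = N1 + 2·N2  ⇒  N2/N1 = (N3/N1 − 1)/2 = (39/14 − 1)/2 = 25/28
smallest multiple with N1 ≥ 12 and N2 ≥ 10: k = 1  ⇒  N1 = 1·28 = 28, N2 = 1·25 = 25 (N1 ≤ 40, N2 ≤ 30, N2 ≠ N1 ✓), N3 = 28 + 2·25 = 78
check: (N1+N3)/N1 with N1 = 28, N3 = 78 gives 53/14; |achieved − target| = 0 ≤ 53/1400 ✓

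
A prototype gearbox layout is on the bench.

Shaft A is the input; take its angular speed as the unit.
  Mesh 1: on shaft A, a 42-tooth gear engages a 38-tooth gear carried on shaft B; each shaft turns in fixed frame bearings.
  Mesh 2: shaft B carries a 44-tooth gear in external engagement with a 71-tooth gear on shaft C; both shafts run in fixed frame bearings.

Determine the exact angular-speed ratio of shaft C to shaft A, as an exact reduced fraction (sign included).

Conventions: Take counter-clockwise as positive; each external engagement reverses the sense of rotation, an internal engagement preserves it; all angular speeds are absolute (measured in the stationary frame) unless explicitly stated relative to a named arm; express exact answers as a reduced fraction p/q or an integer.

924/1349

class = fixed-axis compound train [2 meshes; 2 ratios multiply, 2 sense flips]
mesh 1 [42T→38T]: running ratio 21/19, sense −
mesh 2 [44T→71T]: running ratio 924/1349, sense +
ω_out/ω_in = 924/1349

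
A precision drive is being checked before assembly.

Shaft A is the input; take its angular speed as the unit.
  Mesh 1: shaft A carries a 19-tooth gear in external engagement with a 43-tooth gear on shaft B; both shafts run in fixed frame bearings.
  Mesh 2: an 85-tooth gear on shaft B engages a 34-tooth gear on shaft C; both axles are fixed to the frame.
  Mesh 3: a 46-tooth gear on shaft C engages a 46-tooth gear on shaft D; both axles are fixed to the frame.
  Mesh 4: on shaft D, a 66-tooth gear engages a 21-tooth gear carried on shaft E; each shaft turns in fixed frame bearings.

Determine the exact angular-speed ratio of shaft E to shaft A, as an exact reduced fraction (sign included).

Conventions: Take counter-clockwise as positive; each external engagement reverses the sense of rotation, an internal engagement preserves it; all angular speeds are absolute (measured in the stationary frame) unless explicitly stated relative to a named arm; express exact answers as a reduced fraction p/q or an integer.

1045/301

class = fixed-axis compound train [4 meshes; 4 ratios multiply, 4 sense flips]
mesh 1 [19T→43T]: running ratio 19/43, sense −
mesh 2 [85T→34T]: running ratio 95/86, sense +
mesh 3 [46T→46T]: running ratio 95/86, sense −
mesh 4 [66T→21T]: running ratio 1045/301, sense +
ω_out/ω_in = 1045/301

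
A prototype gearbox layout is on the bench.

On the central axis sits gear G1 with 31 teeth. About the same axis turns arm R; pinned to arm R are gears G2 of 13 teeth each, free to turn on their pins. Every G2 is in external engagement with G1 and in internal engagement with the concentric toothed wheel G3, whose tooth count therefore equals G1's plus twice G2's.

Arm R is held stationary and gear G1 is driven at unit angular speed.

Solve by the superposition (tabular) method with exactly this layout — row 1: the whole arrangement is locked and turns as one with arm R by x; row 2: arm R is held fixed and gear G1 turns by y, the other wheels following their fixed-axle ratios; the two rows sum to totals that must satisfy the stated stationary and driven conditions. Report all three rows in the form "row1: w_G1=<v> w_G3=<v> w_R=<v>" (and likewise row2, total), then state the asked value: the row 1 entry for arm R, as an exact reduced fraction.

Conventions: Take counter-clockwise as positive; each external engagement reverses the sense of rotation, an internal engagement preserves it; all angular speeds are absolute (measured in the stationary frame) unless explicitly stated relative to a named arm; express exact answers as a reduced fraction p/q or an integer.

row1: w_G1=0 w_G3=0 w_R=0
row2: w_G1=1 w_G3=-31/57 w_R=0
total: w_G1=1 w_G3=-31/57 w_R=0
asked value: 0

topology: planetary set — G1 31T / G2 13T / G3 57T, arm = carrier (Willis)
row 1 — lock + rotate with arm: ω_sun = ω_ring = ω_arm = x
row 2: sun turns y, ring = −(31/57)·y, arm 0
boundary: total ω_arm = x = 0 and total ω_sun = x + y = 1  ⇒  y = 1, x = 0
row 2 ring = −(31/57)·1 = -31/57
totals (row 1 + row 2): sun 0 + 1 = 1, ring 0 + (-31/57) = -31/57, arm 0 + 0 = 0
asked cell (row1, arm) = 0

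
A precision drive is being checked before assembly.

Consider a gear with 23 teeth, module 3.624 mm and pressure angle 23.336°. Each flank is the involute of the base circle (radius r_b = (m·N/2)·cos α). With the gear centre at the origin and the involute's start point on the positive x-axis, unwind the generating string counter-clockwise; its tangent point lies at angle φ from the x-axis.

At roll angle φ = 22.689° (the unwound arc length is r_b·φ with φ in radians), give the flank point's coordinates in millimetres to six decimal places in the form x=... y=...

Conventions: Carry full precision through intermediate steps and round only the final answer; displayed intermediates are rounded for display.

x=41.150591 y=0.779747

class = single-mesh tooth geometry [base-circle involute, m = 3.624, 23T]
pitch radius r_p = m·N/2 = 3.624·23/2 = 41.676000
base radius r_b = r_p·cos α = 41.676000·cos 23.336° = 38.266806
roll angle φ = 22.689° = 0.39599775 rad
x = r_b·(cos φ + φ·sin φ) = 41.150591
y = r_b·(sin φ − φ·cos φ) = 0.779747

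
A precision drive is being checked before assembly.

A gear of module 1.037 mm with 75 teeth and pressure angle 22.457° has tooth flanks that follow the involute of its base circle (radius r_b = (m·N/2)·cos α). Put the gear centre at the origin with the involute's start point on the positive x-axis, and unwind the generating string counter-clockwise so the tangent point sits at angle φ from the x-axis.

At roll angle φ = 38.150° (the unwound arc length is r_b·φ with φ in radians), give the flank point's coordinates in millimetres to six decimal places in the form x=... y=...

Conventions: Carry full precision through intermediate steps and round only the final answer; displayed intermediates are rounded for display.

x=43.043658 y=3.382025

topology: single-mesh involute geometry — m = 1.037, N = 75
pitch radius r_p = m·N/2 = 1.037·75/2 = 38.887500
base radius r_b = r_p·cos α = 38.887500·cos 22.457° = 35.938524
roll angle φ = 38.150° = 0.66584311 rad
x = r_b·(cos φ + φ·sin φ) = 43.043658
y = r_b·(sin φ − φ·cos φ) = 3.382025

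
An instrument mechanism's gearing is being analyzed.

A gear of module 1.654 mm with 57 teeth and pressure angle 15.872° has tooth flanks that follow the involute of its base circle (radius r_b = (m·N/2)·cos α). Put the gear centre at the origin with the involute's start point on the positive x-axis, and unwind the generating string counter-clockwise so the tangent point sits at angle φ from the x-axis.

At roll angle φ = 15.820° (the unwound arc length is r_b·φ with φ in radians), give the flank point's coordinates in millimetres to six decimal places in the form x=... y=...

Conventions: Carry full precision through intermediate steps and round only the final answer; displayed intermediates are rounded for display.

class = single-mesh tooth geometry [base-circle involute, m = 1.654, 57T]
pitch radius r_p = m·N/2 = 1.654·57/2 = 47.139000
base radius r_b = r_p·cos α = 47.139000·cos 15.872° = 45.341829
roll angle φ = 15.820° = 0.27611109 rad
x = r_b·(cos φ + φ·sin φ) = 47.037397
y = r_b·(sin φ − φ·cos φ) = 0.315729

x=47.037397 y=0.315729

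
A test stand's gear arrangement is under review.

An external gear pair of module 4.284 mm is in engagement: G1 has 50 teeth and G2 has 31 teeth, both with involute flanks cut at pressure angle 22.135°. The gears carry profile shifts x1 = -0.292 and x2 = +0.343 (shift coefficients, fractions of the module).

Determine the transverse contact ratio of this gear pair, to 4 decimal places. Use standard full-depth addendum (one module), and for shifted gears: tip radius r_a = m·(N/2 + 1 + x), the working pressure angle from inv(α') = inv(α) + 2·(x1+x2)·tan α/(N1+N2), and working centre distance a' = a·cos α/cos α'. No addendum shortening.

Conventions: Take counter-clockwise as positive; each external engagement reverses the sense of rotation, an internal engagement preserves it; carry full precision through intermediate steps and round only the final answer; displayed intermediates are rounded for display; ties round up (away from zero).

recognized (one external pair, fixed centres): single-mesh tooth geometry, m = 4.284, N1 = 50, N2 = 31
base radii: r_b1 = 99.206584, r_b2 = 61.508082
tip radii: r_a1 = 110.133072, r_a2 = 72.155412
inv(α') = inv(22.135°) + 2·(-0.292+0.343)·tan α/(50+31) = 0.02095325  ⇒  α' = 22.31082°
a' = a·cos α / cos α' = 173.5020·cos 22.135°/cos 22.31082° = 173.719662
action lengths: √(r_a1²−r_b1²) = 47.826219, √(r_a2²−r_b2²) = 37.724784
base pitch p_b = π·m·cos α = 12.466667
CR = (47.826219 + 37.724784 − 173.719662·sin 22.31082°)/12.466667 = 1.572325
contact ratio ≈ 1.5723

1.5723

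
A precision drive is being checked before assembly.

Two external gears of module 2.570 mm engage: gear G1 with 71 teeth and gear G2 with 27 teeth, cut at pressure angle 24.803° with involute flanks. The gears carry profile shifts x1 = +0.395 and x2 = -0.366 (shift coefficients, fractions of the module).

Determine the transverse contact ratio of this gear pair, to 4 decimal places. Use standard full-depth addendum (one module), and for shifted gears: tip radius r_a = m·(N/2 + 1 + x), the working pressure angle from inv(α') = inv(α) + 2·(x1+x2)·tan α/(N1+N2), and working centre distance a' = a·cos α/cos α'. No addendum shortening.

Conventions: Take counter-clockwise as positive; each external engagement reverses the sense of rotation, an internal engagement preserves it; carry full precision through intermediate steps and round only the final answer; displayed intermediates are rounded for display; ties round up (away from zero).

class = single-mesh tooth geometry [involute pair 71T × 27T, m = 2.570]
base radii: r_b1 = 82.819074, r_b2 = 31.494578
tip radii: r_a1 = 94.820150, r_a2 = 36.324380
inv(α') = inv(24.803°) + 2·(+0.395-0.366)·tan α/(71+27) = 0.02950790  ⇒  α' = 24.87613°
a' = a·cos α / cos α' = 125.9300·cos 24.803°/cos 24.87613° = 126.004427
action lengths: √(r_a1²−r_b1²) = 46.172089, √(r_a2²−r_b2²) = 18.098402
base pitch p_b = π·m·cos α = 7.329121
CR = (46.172089 + 18.098402 − 126.004427·sin 24.87613°)/7.329121 = 1.537119
contact ratio ≈ 1.5371

1.5371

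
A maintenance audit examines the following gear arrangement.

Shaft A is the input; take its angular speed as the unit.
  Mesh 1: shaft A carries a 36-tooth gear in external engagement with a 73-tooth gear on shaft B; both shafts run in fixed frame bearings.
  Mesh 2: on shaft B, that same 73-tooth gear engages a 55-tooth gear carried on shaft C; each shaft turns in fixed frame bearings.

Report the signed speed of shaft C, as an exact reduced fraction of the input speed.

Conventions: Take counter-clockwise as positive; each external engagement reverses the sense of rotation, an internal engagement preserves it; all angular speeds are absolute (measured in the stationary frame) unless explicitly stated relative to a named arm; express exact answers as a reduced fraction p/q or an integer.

2-mesh fixed-axis compound train (all bearings frame-fixed)
mesh 1 [36T→73T]: |ω|/ω_in = 1×36/73 = 36/73, sense flips to −
mesh 2 [73T→55T]: |ω|/ω_in = (36/73)×73/55 = 36/55, sense flips to +
signed output speed (× input speed) = 36/55

36/55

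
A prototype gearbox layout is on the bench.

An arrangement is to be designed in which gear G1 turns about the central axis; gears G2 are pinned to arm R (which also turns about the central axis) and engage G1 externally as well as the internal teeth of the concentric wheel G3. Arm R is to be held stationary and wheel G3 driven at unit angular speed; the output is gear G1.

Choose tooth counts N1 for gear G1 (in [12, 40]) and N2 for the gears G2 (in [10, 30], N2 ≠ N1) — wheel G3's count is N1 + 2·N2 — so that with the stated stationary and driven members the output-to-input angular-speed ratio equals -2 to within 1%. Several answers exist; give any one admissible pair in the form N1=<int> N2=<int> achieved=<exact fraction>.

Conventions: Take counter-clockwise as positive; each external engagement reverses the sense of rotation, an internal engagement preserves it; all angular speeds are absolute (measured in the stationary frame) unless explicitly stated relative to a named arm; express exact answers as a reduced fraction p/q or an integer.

topology: planetary set — design target -2, arm = carrier (Willis)
Willis with ω_arm = 0: ω_sun/ω_ring = −N3/N1; set equal to -2  ⇒  N3/N1 = −(-2) = 2
N3 = N1 + 2·N2  ⇒  N2/N1 = (N3/N1 − 1)/2 = (2 − 1)/2 = 1/2
smallest multiple with N1 ≥ 12 and N2 ≥ 10: k = 10  ⇒  N1 = 10·2 = 20, N2 = 10·1 = 10 (N1 ≤ 40, N2 ≤ 30, N2 ≠ N1 ✓), N3 = 20 + 2·10 = 40
check: −N3/N1 with N1 = 20, N3 = 40 gives -2; |achieved − target| = 0 ≤ 1/50 ✓

N1=20 N2=10 achieved=-2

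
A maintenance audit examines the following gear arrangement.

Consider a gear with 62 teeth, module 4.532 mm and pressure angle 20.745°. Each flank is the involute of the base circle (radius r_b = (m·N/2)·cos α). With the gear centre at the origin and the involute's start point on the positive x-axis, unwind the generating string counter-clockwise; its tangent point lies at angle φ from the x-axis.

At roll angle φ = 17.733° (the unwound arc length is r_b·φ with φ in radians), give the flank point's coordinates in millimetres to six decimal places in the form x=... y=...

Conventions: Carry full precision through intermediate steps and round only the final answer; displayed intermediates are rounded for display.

x=137.526059 y=1.285974

class = single-mesh tooth geometry [base-circle involute, m = 4.532, 62T]
pitch radius r_p = m·N/2 = 4.532·62/2 = 140.492000
base radius r_b = r_p·cos α = 140.492000·cos 20.745° = 131.383359
roll angle φ = 17.733° = 0.30949924 rad
x = r_b·(cos φ + φ·sin φ) = 137.526059
y = r_b·(sin φ − φ·cos φ) = 1.285974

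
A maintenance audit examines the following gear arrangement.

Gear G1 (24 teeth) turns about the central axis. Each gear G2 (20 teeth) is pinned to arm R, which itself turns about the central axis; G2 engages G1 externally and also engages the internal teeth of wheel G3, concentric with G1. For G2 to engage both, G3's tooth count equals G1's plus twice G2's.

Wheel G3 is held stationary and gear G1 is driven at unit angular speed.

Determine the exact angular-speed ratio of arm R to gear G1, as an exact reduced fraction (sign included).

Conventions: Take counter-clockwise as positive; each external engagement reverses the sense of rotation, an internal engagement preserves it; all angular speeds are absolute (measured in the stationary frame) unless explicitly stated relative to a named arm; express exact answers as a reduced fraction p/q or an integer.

3/11

class = planetary set [G3 = 24+2·20 = 64; Willis about the carrier]
ring teeth: 24 + 2·20 = 64
24(ω_sun−ω_arm) = −64(ω_ring−ω_arm),  ω_ring = 0, ω_sun = 1
24(1−ω_arm) = −64(0−ω_arm)  ⇒  88·ω_arm = 24  ⇒  ω_arm = 3/11
ω_out/ω_in = 3/11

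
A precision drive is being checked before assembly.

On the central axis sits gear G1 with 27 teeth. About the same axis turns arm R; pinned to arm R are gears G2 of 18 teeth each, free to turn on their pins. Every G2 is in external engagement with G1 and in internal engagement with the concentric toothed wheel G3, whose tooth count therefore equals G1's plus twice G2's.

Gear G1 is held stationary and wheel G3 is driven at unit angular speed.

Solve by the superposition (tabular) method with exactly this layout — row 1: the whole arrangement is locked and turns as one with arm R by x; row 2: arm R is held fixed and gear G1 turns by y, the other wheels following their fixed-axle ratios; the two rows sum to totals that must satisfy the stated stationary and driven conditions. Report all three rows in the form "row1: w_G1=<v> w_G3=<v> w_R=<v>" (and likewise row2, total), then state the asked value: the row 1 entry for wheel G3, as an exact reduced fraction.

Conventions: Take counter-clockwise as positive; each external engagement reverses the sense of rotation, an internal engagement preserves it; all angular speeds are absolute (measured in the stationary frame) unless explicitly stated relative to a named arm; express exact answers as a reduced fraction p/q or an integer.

row1: w_G1=7/10 w_G3=7/10 w_R=7/10
row2: w_G1=-7/10 w_G3=3/10 w_R=0
total: w_G1=0 w_G3=1 w_R=7/10
asked value: 7/10

planetary set (27T centre, 18T on arm, 63T internal) — Willis relation
row 1: whole set turns with the arm by x
row 2: sun turns y, ring = −(27/63)·y, arm 0
boundary: total ω_sun = x + y = 0 and total ω_ring = x − (27/63)·y = 1  ⇒  y = -7/10, x = 7/10
row 2 ring = −(27/63)·(-7/10) = 3/10
totals (row 1 + row 2): sun 7/10 + (-7/10) = 0, ring 7/10 + 3/10 = 1, arm 7/10 + 0 = 7/10
asked cell (row1, ring) = 7/10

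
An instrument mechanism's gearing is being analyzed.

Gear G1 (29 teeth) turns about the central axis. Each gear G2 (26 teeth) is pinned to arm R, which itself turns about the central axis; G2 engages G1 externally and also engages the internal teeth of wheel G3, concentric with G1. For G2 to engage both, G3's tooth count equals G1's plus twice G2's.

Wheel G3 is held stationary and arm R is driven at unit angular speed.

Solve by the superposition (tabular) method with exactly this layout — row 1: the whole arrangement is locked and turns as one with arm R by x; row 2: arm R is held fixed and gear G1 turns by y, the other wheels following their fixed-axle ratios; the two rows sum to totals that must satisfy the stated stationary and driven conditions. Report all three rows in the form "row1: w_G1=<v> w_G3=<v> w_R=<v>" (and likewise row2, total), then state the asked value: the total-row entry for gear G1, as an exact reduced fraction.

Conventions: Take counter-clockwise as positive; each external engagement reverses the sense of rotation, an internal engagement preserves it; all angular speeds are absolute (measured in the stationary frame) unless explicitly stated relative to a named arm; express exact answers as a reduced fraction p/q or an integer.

row1: w_G1=1 w_G3=1 w_R=1
row2: w_G1=81/29 w_G3=-1 w_R=0
total: w_G1=110/29 w_G3=0 w_R=1
asked value: 110/29

planetary set (29T centre, 26T on arm, 81T internal) — Willis relation
superposition row 1 [locked train]: every member turns x
row 2 (arm held, sun turns y): ω_ring = −(29/81)·y, ω_arm = 0
boundary: total ω_ring = x − (29/81)·y = 0 and total ω_arm = x = 1  ⇒  y = 81/29, x = 1
row 2 ring = −(29/81)·81/29 = -1
totals (row 1 + row 2): sun 1 + 81/29 = 110/29, ring 1 + (-1) = 0, arm 1 + 0 = 1
asked cell (total, sun) = 110/29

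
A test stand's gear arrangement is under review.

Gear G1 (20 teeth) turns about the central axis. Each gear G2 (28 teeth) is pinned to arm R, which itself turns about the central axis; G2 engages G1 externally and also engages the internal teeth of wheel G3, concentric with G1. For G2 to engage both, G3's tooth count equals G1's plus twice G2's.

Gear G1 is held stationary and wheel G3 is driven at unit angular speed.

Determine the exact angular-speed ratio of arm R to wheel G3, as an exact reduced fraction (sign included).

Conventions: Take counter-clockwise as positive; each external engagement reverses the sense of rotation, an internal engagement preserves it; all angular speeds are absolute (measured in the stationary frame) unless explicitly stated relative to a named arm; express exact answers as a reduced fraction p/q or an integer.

class = planetary set [G3 = 20+2·28 = 76; Willis about the carrier]
ring teeth: 20 + 2·28 = 76
20(ω_sun−ω_arm) = −76(ω_ring−ω_arm),  ω_sun = 0, ω_ring = 1
20(0−ω_arm) = −76(1−ω_arm)  ⇒  96·ω_arm = 76  ⇒  ω_arm = 19/24
ω_out/ω_in = 19/24

19/24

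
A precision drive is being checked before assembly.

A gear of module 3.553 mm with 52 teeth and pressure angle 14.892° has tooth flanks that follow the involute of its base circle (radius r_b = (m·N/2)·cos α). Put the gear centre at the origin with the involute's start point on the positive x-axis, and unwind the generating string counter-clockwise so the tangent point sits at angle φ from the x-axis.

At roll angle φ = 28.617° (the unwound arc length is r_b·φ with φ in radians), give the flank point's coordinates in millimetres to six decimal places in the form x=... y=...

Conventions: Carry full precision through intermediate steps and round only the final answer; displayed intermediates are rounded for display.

topology: single-mesh involute geometry — m = 3.553, N = 52
pitch radius r_p = m·N/2 = 3.553·52/2 = 92.378000
base radius r_b = r_p·cos α = 92.378000·cos 14.892° = 89.275205
roll angle φ = 28.617° = 0.49946087 rad
x = r_b·(cos φ + φ·sin φ) = 99.725659
y = r_b·(sin φ − φ·cos φ) = 3.616106

x=99.725659 y=3.616106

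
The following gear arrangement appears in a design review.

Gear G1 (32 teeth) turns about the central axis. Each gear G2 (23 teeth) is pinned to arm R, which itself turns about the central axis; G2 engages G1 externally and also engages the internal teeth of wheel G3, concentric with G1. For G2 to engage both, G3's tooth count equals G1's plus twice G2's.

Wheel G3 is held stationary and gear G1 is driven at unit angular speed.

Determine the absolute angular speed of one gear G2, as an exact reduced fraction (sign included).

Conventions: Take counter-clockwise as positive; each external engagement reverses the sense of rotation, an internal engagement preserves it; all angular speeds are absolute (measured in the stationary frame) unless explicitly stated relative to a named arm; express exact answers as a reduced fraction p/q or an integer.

-16/23

class = planetary set [G3 = 32+2·23 = 78; Willis about the carrier]
ring teeth: 32 + 2·23 = 78
32(ω_sun−ω_arm) = −78(ω_ring−ω_arm),  ω_ring = 0, ω_sun = 1
32(1−ω_arm) = −78(0−ω_arm)  ⇒  110·ω_arm = 32  ⇒  ω_arm = 16/55
sun–planet mesh: 32·(1−16/55) = −23·(ω_p−ω_arm)  ⇒  ω_p−ω_arm = -1248/1265
ω_p = 16/55 − 1248/1265 = -16/23
exact speed ratio = -16/23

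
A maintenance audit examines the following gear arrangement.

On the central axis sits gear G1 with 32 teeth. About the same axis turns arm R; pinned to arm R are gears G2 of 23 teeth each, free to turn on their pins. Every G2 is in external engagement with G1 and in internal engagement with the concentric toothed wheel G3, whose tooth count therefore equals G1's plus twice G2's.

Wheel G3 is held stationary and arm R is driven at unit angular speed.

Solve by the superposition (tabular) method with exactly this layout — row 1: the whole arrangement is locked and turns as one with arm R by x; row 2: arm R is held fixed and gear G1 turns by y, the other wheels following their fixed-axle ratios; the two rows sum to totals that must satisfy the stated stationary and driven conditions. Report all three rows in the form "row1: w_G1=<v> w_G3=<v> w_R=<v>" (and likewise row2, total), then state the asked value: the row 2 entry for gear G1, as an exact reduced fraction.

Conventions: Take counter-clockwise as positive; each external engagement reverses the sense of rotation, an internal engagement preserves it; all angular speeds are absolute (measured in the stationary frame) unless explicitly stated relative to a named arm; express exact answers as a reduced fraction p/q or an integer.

row1: w_G1=1 w_G3=1 w_R=1
row2: w_G1=39/16 w_G3=-1 w_R=0
total: w_G1=55/16 w_G3=0 w_R=1
asked value: 39/16

class = planetary set [G3 = 32+2·23 = 78; Willis about the carrier]
row 1 (train locked, turned with arm): all members turn x
superposition row 2 [arm held]: sun y, ring −(32/78)·y, arm 0
boundary: total ω_ring = x − (32/78)·y = 0 and total ω_arm = x = 1  ⇒  y = 39/16, x = 1
row 2 ring = −(32/78)·39/16 = -1
totals (row 1 + row 2): sun 1 + 39/16 = 55/16, ring 1 + (-1) = 0, arm 1 + 0 = 1
asked cell (row2, sun) = 39/16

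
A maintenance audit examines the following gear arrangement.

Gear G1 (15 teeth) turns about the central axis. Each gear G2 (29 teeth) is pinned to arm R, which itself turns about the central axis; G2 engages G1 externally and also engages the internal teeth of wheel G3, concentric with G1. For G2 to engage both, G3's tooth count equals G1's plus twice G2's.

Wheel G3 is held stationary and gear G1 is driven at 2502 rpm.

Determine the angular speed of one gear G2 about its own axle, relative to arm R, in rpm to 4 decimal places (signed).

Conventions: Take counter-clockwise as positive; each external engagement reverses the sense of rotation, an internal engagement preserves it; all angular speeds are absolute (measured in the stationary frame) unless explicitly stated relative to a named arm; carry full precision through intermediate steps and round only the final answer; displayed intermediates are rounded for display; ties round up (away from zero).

class = planetary set [G3 = 15+2·29 = 73; Willis about the carrier]
normalise by the input: solve with ω_sun = 1, then scale by 2502 rpm
ring teeth: 15 + 2·29 = 73
15(ω_sun−ω_arm) = −73(ω_ring−ω_arm),  ω_ring = 0, ω_sun = 1
15(1−ω_arm) = −73(0−ω_arm)  ⇒  88·ω_arm = 15  ⇒  ω_arm = 15/88
sun–planet mesh: 15·(1−15/88) = −29·(ω_p−ω_arm)  ⇒  ω_p−ω_arm = -1095/2552
scale: ω_p−ω_arm = -1095/2552 × 2502 rpm = -1073.5462 rpm

-1073.5462 rpm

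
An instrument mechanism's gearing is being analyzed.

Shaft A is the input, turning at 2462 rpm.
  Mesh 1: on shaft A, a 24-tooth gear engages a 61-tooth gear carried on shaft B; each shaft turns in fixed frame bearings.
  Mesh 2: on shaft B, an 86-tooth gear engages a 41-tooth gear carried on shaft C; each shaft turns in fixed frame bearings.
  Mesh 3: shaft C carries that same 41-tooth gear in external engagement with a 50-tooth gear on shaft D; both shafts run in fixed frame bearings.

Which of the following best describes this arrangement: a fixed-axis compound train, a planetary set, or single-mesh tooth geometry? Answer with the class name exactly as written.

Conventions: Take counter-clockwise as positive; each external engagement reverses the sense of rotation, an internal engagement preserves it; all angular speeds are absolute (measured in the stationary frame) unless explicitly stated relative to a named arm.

class = fixed-axis compound train [3 meshes; 3 ratios multiply, 3 sense flips]
classification: fixed-axis compound train

fixed-axis compound train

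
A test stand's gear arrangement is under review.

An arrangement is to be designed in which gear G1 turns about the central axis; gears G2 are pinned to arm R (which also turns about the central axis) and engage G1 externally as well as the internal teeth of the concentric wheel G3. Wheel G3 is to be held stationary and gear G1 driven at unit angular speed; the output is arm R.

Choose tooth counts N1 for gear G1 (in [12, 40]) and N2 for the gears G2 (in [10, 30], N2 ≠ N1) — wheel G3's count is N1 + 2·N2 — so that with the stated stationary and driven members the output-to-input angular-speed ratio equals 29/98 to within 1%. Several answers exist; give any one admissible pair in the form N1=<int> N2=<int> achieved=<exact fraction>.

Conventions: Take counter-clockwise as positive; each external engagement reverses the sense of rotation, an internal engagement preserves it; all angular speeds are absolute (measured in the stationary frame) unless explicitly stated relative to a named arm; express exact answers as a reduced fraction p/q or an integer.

topology: planetary set — design target 29/98, arm = carrier (Willis)
Willis with ω_ring = 0: ω_arm/ω_sun = N1/(N1+N3); set equal to 29/98  ⇒  N3/N1 = 1/(29/98) − 1 = 69/29
N3 = N1 + 2·N2  ⇒  N2/N1 = (N3/N1 − 1)/2 = (69/29 − 1)/2 = 20/29
smallest multiple with N1 ≥ 12 and N2 ≥ 10: k = 1  ⇒  N1 = 1·29 = 29, N2 = 1·20 = 20 (N1 ≤ 40, N2 ≤ 30, N2 ≠ N1 ✓), N3 = 29 + 2·20 = 69
check: N1/(N1+N3) with N1 = 29, N3 = 69 gives 29/98; |achieved − target| = 0 ≤ 29/9800 ✓

N1=29 N2=20 achieved=29/98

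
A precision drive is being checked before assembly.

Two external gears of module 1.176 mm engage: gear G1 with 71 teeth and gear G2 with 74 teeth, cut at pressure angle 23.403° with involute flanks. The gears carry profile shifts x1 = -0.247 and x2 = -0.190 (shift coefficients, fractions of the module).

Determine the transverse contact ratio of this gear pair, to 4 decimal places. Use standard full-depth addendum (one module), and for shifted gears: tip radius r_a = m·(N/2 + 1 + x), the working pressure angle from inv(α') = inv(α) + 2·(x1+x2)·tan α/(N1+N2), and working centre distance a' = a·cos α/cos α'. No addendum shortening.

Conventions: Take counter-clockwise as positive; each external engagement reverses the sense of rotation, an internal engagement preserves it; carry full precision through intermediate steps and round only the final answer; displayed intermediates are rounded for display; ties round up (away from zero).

1.6902

recognized (one external pair, fixed centres): single-mesh tooth geometry, m = 1.176, N1 = 71, N2 = 74
base radii: r_b1 = 38.313552, r_b2 = 39.932434
tip radii: r_a1 = 42.633528, r_a2 = 44.464560
inv(α') = inv(23.403°) + 2·(-0.247-0.190)·tan α/(71+74) = 0.02173266  ⇒  α' = 22.57260°
a' = a·cos α / cos α' = 85.2600·cos 23.403°/cos 22.57260° = 84.737387
action lengths: √(r_a1²−r_b1²) = 18.699985, √(r_a2²−r_b2²) = 19.557550
base pitch p_b = π·m·cos α = 3.390580
CR = (18.699985 + 19.557550 − 84.737387·sin 22.57260°)/3.390580 = 1.690204
contact ratio ≈ 1.6902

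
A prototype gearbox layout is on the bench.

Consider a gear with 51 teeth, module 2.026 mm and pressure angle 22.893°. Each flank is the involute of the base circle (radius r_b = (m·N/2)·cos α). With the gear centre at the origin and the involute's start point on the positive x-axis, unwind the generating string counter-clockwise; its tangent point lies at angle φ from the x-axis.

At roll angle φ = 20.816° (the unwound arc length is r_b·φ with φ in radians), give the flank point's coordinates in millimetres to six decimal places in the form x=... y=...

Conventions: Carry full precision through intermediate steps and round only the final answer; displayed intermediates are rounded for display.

x=50.631771 y=0.750773

recognized (one wheel, involute flank): single-mesh tooth geometry, m = 2.026, N = 51
pitch radius r_p = m·N/2 = 2.026·51/2 = 51.663000
base radius r_b = r_p·cos α = 51.663000·cos 22.893° = 47.593657
roll angle φ = 20.816° = 0.36330774 rad
x = r_b·(cos φ + φ·sin φ) = 50.631771
y = r_b·(sin φ − φ·cos φ) = 0.750773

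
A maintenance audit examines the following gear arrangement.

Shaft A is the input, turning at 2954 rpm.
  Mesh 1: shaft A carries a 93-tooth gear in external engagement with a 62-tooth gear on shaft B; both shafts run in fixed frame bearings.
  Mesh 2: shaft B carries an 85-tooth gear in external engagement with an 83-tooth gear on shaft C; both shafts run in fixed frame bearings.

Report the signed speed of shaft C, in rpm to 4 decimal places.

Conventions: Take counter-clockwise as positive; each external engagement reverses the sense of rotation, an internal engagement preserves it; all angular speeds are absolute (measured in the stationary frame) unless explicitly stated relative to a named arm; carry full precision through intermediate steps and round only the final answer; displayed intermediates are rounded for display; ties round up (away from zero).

topology: fixed-axis compound train — 2 meshes, A→C
mesh 1 [93T→62T]: ω = 2954.0000×93/62 = 4431.0000 rpm, sense flips to −
mesh 2 [85T→83T]: ω = 4431.0000×85/83 = 4537.7711 rpm, sense flips to +
signed output speed = +4537.7711 rpm

+4537.7711 rpm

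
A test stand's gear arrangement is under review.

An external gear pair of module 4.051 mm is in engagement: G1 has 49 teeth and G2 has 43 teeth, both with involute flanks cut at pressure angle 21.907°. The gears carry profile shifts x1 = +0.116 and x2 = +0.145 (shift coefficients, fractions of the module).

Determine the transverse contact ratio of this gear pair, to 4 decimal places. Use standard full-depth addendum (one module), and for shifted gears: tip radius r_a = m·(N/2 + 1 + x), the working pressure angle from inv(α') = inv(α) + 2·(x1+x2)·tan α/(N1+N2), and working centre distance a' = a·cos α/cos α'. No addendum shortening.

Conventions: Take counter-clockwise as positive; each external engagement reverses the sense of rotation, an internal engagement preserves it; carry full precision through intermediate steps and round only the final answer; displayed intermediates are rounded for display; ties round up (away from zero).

1.6091

single-mesh involute tooth geometry (49T engaging 43T at module 4.051)
base radii: r_b1 = 92.082761, r_b2 = 80.807321
tip radii: r_a1 = 103.770416, r_a2 = 91.734895
inv(α') = inv(21.907°) + 2·(+0.116+0.145)·tan α/(49+43) = 0.02207177  ⇒  α' = 22.68442°
a' = a·cos α / cos α' = 186.3460·cos 21.907°/cos 22.68442° = 187.385675
action lengths: √(r_a1²−r_b1²) = 47.844168, √(r_a2²−r_b2²) = 43.421974
base pitch p_b = π·m·cos α = 11.807613
CR = (47.844168 + 43.421974 − 187.385675·sin 22.68442°)/11.807613 = 1.609122
contact ratio ≈ 1.6091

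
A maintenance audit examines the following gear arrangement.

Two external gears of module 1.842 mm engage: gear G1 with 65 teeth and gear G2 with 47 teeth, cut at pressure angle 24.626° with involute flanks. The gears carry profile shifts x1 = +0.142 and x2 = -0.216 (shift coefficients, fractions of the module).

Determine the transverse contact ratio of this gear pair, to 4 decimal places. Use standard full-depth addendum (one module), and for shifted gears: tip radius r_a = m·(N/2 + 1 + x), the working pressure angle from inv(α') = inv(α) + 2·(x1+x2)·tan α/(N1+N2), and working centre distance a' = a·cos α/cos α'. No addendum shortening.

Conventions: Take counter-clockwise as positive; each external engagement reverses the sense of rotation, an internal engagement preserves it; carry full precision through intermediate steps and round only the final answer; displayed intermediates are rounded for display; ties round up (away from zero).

recognized (one external pair, fixed centres): single-mesh tooth geometry, m = 1.842, N1 = 65, N2 = 47
base radii: r_b1 = 54.420105, r_b2 = 39.349922
tip radii: r_a1 = 61.968564, r_a2 = 44.731128
inv(α') = inv(24.626°) + 2·(+0.142-0.216)·tan α/(65+47) = 0.02797426  ⇒  α' = 24.45956°
a' = a·cos α / cos α' = 103.1520·cos 24.626°/cos 24.45956° = 103.015259
action lengths: √(r_a1²−r_b1²) = 29.640429, √(r_a2²−r_b2²) = 21.271047
base pitch p_b = π·m·cos α = 5.260486
CR = (29.640429 + 21.271047 − 103.015259·sin 24.45956°)/5.260486 = 1.569802
contact ratio ≈ 1.5698

1.5698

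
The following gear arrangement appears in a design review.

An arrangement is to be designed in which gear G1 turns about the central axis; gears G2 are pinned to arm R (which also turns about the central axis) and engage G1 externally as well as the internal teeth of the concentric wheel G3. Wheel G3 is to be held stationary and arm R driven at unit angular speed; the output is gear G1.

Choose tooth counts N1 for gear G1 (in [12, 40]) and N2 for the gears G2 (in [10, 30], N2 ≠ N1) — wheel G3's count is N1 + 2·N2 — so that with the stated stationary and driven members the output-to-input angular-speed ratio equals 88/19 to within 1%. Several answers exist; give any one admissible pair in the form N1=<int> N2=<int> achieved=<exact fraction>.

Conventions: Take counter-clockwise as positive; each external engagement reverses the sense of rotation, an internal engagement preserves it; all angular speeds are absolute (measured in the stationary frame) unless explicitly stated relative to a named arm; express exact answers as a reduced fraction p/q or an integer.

N1=19 N2=25 achieved=88/19

topology: planetary set — design target 88/19, arm = carrier (Willis)
Willis with ω_ring = 0: ω_sun/ω_arm = (N1+N3)/N1; set equal to 88/19  ⇒  N3/N1 = 88/19 − 1 = 69/19
N3 = N1 + 2·N2  ⇒  N2/N1 = (N3/N1 − 1)/2 = (69/19 − 1)/2 = 25/19
smallest multiple with N1 ≥ 12 and N2 ≥ 10: k = 1  ⇒  N1 = 1·19 = 19, N2 = 1·25 = 25 (N1 ≤ 40, N2 ≤ 30, N2 ≠ N1 ✓), N3 = 19 + 2·25 = 69
check: (N1+N3)/N1 with N1 = 19, N3 = 69 gives 88/19; |achieved − target| = 0 ≤ 22/475 ✓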